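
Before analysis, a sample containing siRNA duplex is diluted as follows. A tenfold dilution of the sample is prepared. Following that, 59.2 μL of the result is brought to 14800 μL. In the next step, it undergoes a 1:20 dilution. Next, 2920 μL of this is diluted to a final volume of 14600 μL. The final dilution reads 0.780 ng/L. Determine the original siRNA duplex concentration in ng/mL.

Overall dilution factor = 10 × 250 × 20 × 5 = 2.50 × 10⁵.
Original = 0.780 ng/L × 2.50 × 10⁵ = 1.95 × 10⁵ ng/L = 195 ng/mL.

195 ng/mL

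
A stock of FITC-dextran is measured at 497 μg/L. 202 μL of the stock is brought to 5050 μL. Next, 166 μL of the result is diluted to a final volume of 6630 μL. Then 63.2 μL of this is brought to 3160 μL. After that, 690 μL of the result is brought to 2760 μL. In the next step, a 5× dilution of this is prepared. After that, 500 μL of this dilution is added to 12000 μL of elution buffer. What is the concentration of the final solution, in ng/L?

Overall dilution factor = 25 × 39.94 × 50 × 4 × 5 × 25 = 2.50 × 10⁷.
497 μg/L / 2.50 × 10⁷ = 1.99 × 10⁻⁵ μg/L = 0.0199 ng/L.

0.0199 ng/L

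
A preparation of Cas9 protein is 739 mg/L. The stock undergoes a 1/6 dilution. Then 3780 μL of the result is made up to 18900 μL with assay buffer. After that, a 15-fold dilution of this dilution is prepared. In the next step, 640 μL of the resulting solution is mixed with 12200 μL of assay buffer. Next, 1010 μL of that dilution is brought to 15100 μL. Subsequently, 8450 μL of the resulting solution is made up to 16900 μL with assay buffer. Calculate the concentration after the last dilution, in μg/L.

Overall dilution factor = 6 × 5 × 15 × 20.06 × 14.95 × 2 = 2.70 × 10⁵.
739 mg/L / 2.70 × 10⁵ = 2.74 × 10⁻³ mg/L = 2.74 μg/L.

2.74 μg/L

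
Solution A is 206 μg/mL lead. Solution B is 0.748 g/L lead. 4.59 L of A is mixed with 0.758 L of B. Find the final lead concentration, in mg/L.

C_B = 0.748 g/L = 748 μg/mL.
C_mix = (C_A·V_A + C_B·V_B)/(V_A + V_B) = (206×4.59 + 748×0.758) / 5.348 = 283 μg/mL = 283 mg/L.

283 mg/L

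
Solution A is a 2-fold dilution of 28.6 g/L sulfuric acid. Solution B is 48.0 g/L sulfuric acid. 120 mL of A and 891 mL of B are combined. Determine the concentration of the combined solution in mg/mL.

C_A = 28.6 g/L / 2 = 14.3 g/L.
C_mix = (C_A·V_A + C_B·V_B)/(V_A + V_B) = (14.3×120 + 48.0×891) / 1011 = 44.0 g/L = 44.0 mg/mL.

44.0 mg/mL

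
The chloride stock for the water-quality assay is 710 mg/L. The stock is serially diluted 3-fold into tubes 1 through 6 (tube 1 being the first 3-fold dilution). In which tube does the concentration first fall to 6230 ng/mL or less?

tube 5

Tube n has concentration 710 mg/L / 3ⁿ.
Need 3ⁿ ≥ 710 mg/L / 6230 ng/mL = 114, so n ≥ 4.31.
First such tube: n = 5.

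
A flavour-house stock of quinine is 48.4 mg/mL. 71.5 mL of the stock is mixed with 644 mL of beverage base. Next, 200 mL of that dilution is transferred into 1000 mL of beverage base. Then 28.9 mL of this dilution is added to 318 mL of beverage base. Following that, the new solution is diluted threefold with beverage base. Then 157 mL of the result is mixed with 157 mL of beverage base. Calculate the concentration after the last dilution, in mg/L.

Overall dilution factor = 10.01 × 6 × 12.00 × 3 × 2 = 4324.
48.4 mg/mL / 4324 = 0.0112 mg/mL = 11.2 mg/L.

11.2 mg/L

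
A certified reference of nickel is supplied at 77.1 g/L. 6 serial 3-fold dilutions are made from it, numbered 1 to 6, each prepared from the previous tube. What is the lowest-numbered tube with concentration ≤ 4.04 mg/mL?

tube 3

Tube n has concentration 77.1 g/L / 3ⁿ.
Need 3ⁿ ≥ 77.1 g/L / 4.04 mg/mL = 19.1, so n ≥ 2.68.
First such tube: n = 3.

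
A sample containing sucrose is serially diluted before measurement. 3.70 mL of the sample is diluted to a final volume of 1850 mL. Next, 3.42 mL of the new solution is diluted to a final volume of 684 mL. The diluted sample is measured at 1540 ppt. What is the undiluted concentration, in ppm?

154 ppm

Overall dilution factor = 500 × 200 = 1.00 × 10⁵.
Original = 1540 ppt × 1.00 × 10⁵ = 1.54 × 10⁸ ppt = 154 ppm.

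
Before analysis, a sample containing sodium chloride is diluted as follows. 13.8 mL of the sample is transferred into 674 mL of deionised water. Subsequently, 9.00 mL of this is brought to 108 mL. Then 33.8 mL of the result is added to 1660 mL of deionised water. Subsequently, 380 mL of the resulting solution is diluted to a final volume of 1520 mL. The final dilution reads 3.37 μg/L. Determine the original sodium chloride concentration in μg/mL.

Overall dilution factor = 49.84 × 12 × 50.11 × 4 = 1.20 × 10⁵.
Original = 3.37 μg/L × 1.20 × 10⁵ = 4.04 × 10⁵ μg/L = 404 μg/mL.

404 μg/mL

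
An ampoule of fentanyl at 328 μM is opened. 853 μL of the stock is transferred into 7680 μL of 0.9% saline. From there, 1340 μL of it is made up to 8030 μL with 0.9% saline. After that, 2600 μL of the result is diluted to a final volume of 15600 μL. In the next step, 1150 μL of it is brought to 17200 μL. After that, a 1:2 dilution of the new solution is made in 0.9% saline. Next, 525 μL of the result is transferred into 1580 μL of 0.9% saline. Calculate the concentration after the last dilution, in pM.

Overall dilution factor = 10.00 × 5.993 × 6 × 14.96 × 2 × 4.010 = 4.31 × 10⁴.
328 μM / 4.31 × 10⁴ = 7.60 × 10⁻³ μM = 7600 pM.

7600 pM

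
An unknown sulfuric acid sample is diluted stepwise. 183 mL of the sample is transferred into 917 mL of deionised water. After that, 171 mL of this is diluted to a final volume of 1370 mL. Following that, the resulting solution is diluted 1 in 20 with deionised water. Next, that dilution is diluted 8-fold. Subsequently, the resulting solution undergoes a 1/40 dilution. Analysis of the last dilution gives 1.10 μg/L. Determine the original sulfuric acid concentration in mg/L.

Overall dilution factor = 6.011 × 8.012 × 20 × 8 × 40 = 3.08 × 10⁵.
Original = 1.10 μg/L × 3.08 × 10⁵ = 3.39 × 10⁵ μg/L = 339 mg/L.

339 mg/L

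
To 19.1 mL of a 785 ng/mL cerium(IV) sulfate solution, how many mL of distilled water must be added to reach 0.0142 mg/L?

0.0142 mg/L = 14.2 ng/mL.
V₂ = C₁V₁/C₂ = 785 × 19.1 / 14.2 = 1056 mL.
Diluent to add = V₂ − V₁ = 1056 − 19.1 = 1040 mL.

1040 mL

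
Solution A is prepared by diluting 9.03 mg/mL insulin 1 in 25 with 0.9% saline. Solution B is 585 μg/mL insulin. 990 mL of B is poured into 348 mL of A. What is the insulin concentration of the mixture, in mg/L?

527 mg/L

C_A = 9.03 mg/mL / 25 = 0.361 mg/mL.
C_B = 585 μg/mL = 0.585 mg/mL.
C_mix = (C_A·V_A + C_B·V_B)/(V_A + V_B) = (0.361×348 + 0.585×990) / 1338 = 0.527 mg/mL = 527 mg/L.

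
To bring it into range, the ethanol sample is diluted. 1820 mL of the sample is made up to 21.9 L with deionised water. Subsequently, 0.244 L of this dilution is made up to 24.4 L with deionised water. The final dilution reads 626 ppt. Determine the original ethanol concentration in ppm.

Overall dilution factor = 12.03 × 100 = 1203.
Original = 626 ppt × 1203 = 7.53 × 10⁵ ppt = 0.753 ppm.

0.753 ppm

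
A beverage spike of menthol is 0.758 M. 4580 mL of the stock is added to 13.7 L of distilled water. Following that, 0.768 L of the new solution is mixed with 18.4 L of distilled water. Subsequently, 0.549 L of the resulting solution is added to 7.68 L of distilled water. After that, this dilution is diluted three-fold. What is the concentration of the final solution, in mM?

0.169 mM

Overall dilution factor = 3.991 × 24.96 × 14.99 × 3 = 4479.
0.758 M / 4479 = 1.69 × 10⁻⁴ M = 0.169 mM.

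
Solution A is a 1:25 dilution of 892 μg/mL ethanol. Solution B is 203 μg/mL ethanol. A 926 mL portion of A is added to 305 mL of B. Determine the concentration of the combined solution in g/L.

0.0771 g/L

C_A = 892 μg/mL / 25 = 35.7 μg/mL.
C_mix = (C_A·V_A + C_B·V_B)/(V_A + V_B) = (35.7×926 + 203×305) / 1231 = 77.1 μg/mL = 0.0771 g/L.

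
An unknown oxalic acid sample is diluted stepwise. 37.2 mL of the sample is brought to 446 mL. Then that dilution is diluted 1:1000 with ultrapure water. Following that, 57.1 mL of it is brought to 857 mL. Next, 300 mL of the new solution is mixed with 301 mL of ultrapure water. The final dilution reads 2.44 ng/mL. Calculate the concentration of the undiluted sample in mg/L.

880 mg/L

Overall dilution factor = 11.99 × 1000 × 15.01 × 2.003 = 3.60 × 10⁵.
Original = 2.44 ng/mL × 3.60 × 10⁵ = 8.80 × 10⁵ ng/mL = 880 mg/L.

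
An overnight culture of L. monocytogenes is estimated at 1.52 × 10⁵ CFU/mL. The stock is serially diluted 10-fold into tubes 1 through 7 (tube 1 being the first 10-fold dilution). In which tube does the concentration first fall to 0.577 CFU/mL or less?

Tube n has concentration 1.52 × 10⁵ CFU/mL / 10ⁿ.
Need 10ⁿ ≥ 1.52 × 10⁵ CFU/mL / 0.577 CFU/mL = 2.63 × 10⁵, so n ≥ 5.42.
First such tube: n = 6.

tube 6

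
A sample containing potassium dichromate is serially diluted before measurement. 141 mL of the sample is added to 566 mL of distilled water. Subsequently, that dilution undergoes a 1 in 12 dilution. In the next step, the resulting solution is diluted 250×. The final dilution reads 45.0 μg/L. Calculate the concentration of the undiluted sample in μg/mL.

Overall dilution factor = 5.014 × 12 × 250 = 1.50 × 10⁴.
Original = 45.0 μg/L × 1.50 × 10⁴ = 6.77 × 10⁵ μg/L = 677 μg/mL.

677 μg/mL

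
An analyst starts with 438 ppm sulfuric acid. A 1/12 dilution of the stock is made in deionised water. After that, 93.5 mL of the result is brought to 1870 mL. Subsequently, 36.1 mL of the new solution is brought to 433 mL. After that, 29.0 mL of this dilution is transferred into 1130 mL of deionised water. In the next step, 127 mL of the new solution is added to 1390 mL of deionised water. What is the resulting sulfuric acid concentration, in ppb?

Overall dilution factor = 12 × 20 × 11.99 × 39.97 × 11.94 = 1.37 × 10⁶.
438 ppm / 1.37 × 10⁶ = 3.19 × 10⁻⁴ ppm = 0.319 ppb.

0.319 ppb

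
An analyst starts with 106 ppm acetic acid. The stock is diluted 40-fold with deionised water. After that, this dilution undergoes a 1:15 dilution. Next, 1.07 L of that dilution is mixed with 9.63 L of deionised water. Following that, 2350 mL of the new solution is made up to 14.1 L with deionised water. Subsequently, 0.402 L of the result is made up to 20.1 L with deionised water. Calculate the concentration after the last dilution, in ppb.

Overall dilution factor = 40 × 15 × 10 × 6 × 50 = 1.80 × 10⁶.
106 ppm / 1.80 × 10⁶ = 5.89 × 10⁻⁵ ppm = 0.0589 ppb.

0.0589 ppb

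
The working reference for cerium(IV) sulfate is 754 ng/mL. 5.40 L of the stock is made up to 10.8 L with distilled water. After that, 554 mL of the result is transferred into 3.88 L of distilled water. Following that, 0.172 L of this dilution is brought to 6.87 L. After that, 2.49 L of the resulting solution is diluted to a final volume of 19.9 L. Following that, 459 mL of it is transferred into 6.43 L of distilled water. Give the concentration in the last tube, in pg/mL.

9.83 pg/mL

Overall dilution factor = 2 × 8.004 × 39.94 × 7.992 × 15.01 = 7.67 × 10⁴.
754 ng/mL / 7.67 × 10⁴ = 9.83 × 10⁻³ ng/mL = 9.83 pg/mL.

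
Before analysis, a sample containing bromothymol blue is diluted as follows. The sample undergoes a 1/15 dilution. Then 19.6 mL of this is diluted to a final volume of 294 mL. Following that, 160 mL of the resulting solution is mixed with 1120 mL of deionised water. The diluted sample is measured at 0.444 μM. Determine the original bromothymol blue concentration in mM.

Overall dilution factor = 15 × 15 × 8 = 1800.
Original = 0.444 μM × 1800 = 799 μM = 0.799 mM.

0.799 mM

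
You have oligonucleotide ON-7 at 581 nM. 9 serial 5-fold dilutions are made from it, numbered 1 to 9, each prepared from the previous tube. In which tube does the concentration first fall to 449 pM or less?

tube 5

Tube n has concentration 581 nM / 5ⁿ.
Need 5ⁿ ≥ 581 nM / 449 pM = 1294, so n ≥ 4.45.
First such tube: n = 5.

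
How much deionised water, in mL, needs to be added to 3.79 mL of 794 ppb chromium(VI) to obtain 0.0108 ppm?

275 mL

0.0108 ppm = 10.8 ppb.
V₂ = C₁V₁/C₂ = 794 × 3.79 / 10.8 = 279 mL.
Diluent to add = V₂ − V₁ = 279 − 3.79 = 275 mL.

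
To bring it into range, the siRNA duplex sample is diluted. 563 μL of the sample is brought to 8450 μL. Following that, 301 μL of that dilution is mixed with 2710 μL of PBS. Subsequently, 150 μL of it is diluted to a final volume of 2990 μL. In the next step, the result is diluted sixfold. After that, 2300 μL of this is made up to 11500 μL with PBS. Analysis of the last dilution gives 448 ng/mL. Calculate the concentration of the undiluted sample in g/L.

Overall dilution factor = 15.01 × 10.00 × 19.93 × 6 × 5 = 8.98 × 10⁴.
Original = 448 ng/mL × 8.98 × 10⁴ = 4.02 × 10⁷ ng/mL = 40.2 g/L.

40.2 g/L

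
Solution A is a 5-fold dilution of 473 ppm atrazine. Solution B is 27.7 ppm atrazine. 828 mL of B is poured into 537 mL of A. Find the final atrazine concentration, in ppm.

C_A = 473 ppm / 5 = 94.6 ppm.
C_mix = (C_A·V_A + C_B·V_B)/(V_A + V_B) = (94.6×537 + 27.7×828) / 1365 = 54.0 ppm.

54.0 ppm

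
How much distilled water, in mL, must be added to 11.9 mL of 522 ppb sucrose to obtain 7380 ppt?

830 mL

7380 ppt = 7.38 ppb.
V₂ = C₁V₁/C₂ = 522 × 11.9 / 7.38 = 842 mL.
Diluent to add = V₂ − V₁ = 842 − 11.9 = 830 mL.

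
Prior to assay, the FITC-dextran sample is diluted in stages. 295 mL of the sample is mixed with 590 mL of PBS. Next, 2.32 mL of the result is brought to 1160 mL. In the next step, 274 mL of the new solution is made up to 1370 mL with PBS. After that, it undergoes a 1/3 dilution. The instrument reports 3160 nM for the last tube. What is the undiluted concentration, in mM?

Overall dilution factor = 3 × 500 × 5 × 3 = 2.25 × 10⁴.
Original = 3160 nM × 2.25 × 10⁴ = 7.11 × 10⁷ nM = 71.1 mM.

71.1 mM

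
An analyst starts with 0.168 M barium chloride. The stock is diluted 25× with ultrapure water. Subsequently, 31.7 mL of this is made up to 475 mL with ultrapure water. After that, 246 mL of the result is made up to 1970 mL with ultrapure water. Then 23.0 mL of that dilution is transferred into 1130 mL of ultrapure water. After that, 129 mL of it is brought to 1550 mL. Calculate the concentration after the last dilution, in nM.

Overall dilution factor = 25 × 14.98 × 8.008 × 50.13 × 12.02 = 1.81 × 10⁶.
0.168 M / 1.81 × 10⁶ = 9.30 × 10⁻⁸ M = 93.0 nM.

93.0 nM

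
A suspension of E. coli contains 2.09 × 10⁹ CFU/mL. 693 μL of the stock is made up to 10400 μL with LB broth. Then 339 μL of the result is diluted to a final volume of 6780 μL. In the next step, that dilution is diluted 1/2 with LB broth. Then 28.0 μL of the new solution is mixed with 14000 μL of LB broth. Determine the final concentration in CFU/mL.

6950 CFU/mL

Overall dilution factor = 15.01 × 20 × 2 × 501 = 3.01 × 10⁵.
2.09 × 10⁹ CFU/mL / 3.01 × 10⁵ = 6950 CFU/mL.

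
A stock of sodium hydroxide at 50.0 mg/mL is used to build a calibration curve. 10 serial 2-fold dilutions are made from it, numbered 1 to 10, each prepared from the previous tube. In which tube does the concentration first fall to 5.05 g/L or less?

tube 4

Tube n has concentration 50.0 mg/mL / 2ⁿ.
Need 2ⁿ ≥ 50.0 mg/mL / 5.05 g/L = 9.90, so n ≥ 3.31.
First such tube: n = 4.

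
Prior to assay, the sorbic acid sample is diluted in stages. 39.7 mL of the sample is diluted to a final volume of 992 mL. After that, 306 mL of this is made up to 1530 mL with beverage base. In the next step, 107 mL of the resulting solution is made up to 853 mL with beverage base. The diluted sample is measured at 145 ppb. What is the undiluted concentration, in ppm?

144 ppm

Overall dilution factor = 24.99 × 5 × 7.972 = 996.
Original = 145 ppb × 996 = 1.44 × 10⁵ ppb = 144 ppm.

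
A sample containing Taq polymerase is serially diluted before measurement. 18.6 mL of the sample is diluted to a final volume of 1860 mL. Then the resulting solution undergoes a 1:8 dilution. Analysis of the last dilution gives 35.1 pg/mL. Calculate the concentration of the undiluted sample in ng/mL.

Overall dilution factor = 100 × 8 = 800.
Original = 35.1 pg/mL × 800 = 2.81 × 10⁴ pg/mL = 28.1 ng/mL.

28.1 ng/mL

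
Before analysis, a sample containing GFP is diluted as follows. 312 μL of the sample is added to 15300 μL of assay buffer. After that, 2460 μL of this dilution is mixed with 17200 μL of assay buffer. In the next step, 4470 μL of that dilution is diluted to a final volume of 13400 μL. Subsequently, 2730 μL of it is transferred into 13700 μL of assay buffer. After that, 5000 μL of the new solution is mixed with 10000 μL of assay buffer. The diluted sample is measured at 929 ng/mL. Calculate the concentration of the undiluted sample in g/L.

Overall dilution factor = 50.04 × 7.992 × 2.998 × 6.018 × 3 = 2.16 × 10⁴.
Original = 929 ng/mL × 2.16 × 10⁴ = 2.01 × 10⁷ ng/mL = 20.1 g/L.

20.1 g/L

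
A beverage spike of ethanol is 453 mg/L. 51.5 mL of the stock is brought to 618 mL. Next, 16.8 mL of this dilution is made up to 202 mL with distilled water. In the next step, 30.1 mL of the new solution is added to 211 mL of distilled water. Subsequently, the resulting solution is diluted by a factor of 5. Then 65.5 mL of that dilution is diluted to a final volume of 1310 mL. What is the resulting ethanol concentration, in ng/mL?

Overall dilution factor = 12 × 12.02 × 8.010 × 5 × 20 = 1.16 × 10⁵.
453 mg/L / 1.16 × 10⁵ = 3.92 × 10⁻³ mg/L = 3.92 ng/mL.

3.92 ng/mL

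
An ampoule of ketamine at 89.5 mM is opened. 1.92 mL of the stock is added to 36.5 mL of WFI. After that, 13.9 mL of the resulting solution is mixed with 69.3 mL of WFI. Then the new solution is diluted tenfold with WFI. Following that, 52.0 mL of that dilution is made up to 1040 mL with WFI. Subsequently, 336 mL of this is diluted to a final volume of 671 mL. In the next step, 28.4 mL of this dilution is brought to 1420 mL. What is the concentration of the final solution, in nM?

37.4 nM

Overall dilution factor = 20.01 × 5.986 × 10 × 20 × 1.997 × 50 = 2.39 × 10⁶.
89.5 mM / 2.39 × 10⁶ = 3.74 × 10⁻⁵ mM = 37.4 nM.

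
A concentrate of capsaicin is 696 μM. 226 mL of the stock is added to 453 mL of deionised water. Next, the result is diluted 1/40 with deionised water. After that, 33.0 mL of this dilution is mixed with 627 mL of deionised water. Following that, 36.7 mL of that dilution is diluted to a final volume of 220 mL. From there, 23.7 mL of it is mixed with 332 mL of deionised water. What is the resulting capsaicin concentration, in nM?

3.22 nM

Overall dilution factor = 3.004 × 40 × 20 × 5.995 × 15.01 = 2.16 × 10⁵.
696 μM / 2.16 × 10⁵ = 3.22 × 10⁻³ μM = 3.22 nM.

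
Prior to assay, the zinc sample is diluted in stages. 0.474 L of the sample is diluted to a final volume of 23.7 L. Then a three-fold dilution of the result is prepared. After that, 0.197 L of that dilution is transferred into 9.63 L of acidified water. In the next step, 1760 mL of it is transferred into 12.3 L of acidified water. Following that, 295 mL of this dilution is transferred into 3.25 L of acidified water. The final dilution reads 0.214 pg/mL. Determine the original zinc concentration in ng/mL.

154 ng/mL

Overall dilution factor = 50 × 3 × 49.88 × 7.989 × 12.02 = 7.18 × 10⁵.
Original = 0.214 pg/mL × 7.18 × 10⁵ = 1.54 × 10⁵ pg/mL = 154 ng/mL.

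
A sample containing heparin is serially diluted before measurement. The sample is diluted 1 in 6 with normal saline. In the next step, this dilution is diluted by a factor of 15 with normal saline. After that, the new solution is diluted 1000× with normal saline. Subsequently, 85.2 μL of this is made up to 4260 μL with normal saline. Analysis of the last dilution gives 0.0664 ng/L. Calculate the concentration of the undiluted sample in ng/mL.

299 ng/mL

Overall dilution factor = 6 × 15 × 1000 × 50 = 4.50 × 10⁶.
Original = 0.0664 ng/L × 4.50 × 10⁶ = 2.99 × 10⁵ ng/L = 299 ng/mL.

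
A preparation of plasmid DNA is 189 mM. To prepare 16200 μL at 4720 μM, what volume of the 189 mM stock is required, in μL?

4720 μM = 4.72 mM.
V₁ = C₂V₂/C₁ = 4.72 × 16200 / 189 = 405 μL.

405 μL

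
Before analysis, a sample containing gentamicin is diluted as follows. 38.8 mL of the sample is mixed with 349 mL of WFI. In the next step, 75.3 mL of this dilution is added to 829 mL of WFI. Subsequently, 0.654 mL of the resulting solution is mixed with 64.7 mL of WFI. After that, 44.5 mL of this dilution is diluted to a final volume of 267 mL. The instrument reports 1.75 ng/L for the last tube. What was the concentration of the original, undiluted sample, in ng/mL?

126 ng/mL

Overall dilution factor = 9.995 × 12.01 × 99.93 × 6 = 7.20 × 10⁴.
Original = 1.75 ng/L × 7.20 × 10⁴ = 1.26 × 10⁵ ng/L = 126 ng/mL.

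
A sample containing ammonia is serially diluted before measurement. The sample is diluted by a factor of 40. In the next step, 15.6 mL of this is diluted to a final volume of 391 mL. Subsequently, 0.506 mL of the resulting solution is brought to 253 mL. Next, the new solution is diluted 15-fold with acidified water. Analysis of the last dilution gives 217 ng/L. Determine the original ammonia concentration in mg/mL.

1.63 mg/mL

Overall dilution factor = 40 × 25.06 × 500 × 15 = 7.52 × 10⁶.
Original = 217 ng/L × 7.52 × 10⁶ = 1.63 × 10⁹ ng/L = 1.63 mg/mL.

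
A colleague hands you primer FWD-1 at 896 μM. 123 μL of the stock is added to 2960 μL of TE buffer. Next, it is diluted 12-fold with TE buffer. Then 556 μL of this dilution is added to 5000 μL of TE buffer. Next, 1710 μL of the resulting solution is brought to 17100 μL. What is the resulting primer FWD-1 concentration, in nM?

29.8 nM

Overall dilution factor = 25.07 × 12 × 9.993 × 10 = 3.01 × 10⁴.
896 μM / 3.01 × 10⁴ = 0.0298 μM = 29.8 nM.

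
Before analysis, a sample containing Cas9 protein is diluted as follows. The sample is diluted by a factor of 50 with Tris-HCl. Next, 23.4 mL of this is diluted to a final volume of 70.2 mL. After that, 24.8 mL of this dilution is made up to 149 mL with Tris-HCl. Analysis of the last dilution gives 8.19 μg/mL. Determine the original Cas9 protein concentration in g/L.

7.38 g/L

Overall dilution factor = 50 × 3 × 6.008 = 901.
Original = 8.19 μg/mL × 901 = 7381 μg/mL = 7.38 g/L.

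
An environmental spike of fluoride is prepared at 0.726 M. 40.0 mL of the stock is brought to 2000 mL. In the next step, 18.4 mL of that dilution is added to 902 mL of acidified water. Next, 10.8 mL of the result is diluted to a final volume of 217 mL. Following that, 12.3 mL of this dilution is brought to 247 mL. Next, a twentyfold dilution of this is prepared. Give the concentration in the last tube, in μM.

Overall dilution factor = 50 × 50.02 × 20.09 × 20.08 × 20 = 2.02 × 10⁷.
0.726 M / 2.02 × 10⁷ = 3.60 × 10⁻⁸ M = 0.0360 μM.

0.0360 μM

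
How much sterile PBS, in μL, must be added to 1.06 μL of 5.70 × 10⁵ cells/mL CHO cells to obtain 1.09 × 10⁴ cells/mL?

V₂ = C₁V₁/C₂ = 5.70 × 10⁵ × 1.06 / 1.09 × 10⁴ = 55.4 μL.
Diluent to add = V₂ − V₁ = 55.4 − 1.06 = 54.4 μL.

54.4 μL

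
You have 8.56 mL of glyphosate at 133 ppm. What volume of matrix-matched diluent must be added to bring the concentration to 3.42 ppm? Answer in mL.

324 mL

V₂ = C₁V₁/C₂ = 133 × 8.56 / 3.42 = 333 mL.
Diluent to add = V₂ − V₁ = 333 − 8.56 = 324 mL.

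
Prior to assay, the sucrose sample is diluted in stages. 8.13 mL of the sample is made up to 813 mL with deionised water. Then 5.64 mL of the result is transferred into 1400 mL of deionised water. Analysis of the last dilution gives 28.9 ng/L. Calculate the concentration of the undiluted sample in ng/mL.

720 ng/mL

Overall dilution factor = 100 × 249.2 = 2.49 × 10⁴.
Original = 28.9 ng/L × 2.49 × 10⁴ = 7.20 × 10⁵ ng/L = 720 ng/mL.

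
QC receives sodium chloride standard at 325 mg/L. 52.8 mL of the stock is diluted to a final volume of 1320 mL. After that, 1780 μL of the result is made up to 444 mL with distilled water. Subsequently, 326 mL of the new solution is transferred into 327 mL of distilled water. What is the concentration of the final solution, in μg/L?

26.0 μg/L

Overall dilution factor = 25 × 249.4 × 2.003 = 1.25 × 10⁴.
325 mg/L / 1.25 × 10⁴ = 0.0260 mg/L = 26.0 μg/L.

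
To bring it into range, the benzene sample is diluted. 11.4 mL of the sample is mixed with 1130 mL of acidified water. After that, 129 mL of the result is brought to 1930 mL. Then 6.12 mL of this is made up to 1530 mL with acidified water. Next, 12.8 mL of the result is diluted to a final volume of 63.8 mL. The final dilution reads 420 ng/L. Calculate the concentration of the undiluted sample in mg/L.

784 mg/L

Overall dilution factor = 100.1 × 14.96 × 250 × 4.984 = 1.87 × 10⁶.
Original = 420 ng/L × 1.87 × 10⁶ = 7.84 × 10⁸ ng/L = 784 mg/L.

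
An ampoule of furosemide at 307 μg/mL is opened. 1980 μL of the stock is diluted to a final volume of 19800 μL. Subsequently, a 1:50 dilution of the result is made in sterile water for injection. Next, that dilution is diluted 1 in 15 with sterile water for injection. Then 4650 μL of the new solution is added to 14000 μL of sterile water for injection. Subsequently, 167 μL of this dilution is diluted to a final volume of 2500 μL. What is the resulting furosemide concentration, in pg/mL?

682 pg/mL

Overall dilution factor = 10 × 50 × 15 × 4.011 × 14.97 = 4.50 × 10⁵.
307 μg/mL / 4.50 × 10⁵ = 6.82 × 10⁻⁴ μg/mL = 682 pg/mL.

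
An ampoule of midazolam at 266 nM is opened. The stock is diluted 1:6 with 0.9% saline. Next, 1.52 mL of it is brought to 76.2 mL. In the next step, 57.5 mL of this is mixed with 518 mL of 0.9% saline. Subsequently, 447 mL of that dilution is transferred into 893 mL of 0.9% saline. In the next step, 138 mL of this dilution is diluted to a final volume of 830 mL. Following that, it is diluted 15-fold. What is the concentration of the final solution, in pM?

Overall dilution factor = 6 × 50.13 × 10.01 × 2.998 × 6.014 × 15 = 8.14 × 10⁵.
266 nM / 8.14 × 10⁵ = 3.27 × 10⁻⁴ nM = 0.327 pM.

0.327 pM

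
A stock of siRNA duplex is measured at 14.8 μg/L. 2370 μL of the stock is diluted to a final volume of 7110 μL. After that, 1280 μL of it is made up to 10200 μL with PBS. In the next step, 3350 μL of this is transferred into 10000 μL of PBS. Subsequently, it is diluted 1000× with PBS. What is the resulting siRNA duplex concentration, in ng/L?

0.155 ng/L

Overall dilution factor = 3 × 7.969 × 3.985 × 1000 = 9.53 × 10⁴.
14.8 μg/L / 9.53 × 10⁴ = 1.55 × 10⁻⁴ μg/L = 0.155 ng/L.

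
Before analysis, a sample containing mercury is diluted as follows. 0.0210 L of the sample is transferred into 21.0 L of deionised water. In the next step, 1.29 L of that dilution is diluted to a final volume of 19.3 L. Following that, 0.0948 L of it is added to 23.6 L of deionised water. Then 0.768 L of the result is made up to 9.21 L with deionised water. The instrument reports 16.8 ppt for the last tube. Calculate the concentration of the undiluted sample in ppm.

Overall dilution factor = 1001 × 14.96 × 249.9 × 11.99 = 4.49 × 10⁷.
Original = 16.8 ppt × 4.49 × 10⁷ = 7.54 × 10⁸ ppt = 754 ppm.

754 ppm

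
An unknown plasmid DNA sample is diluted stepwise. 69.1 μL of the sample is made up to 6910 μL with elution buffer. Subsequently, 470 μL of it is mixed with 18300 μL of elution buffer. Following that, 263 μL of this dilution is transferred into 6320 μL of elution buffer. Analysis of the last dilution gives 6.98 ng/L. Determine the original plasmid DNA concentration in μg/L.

698 μg/L

Overall dilution factor = 100 × 39.94 × 25.03 = 10.00 × 10⁴.
Original = 6.98 ng/L × 10.00 × 10⁴ = 6.98 × 10⁵ ng/L = 698 μg/L.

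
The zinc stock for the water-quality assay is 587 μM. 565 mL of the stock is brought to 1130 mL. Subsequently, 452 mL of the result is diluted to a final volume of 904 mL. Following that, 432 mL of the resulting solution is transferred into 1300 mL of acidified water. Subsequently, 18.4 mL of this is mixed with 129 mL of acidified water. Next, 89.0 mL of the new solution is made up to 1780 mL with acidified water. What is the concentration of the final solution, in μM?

Overall dilution factor = 2 × 2 × 4.009 × 8.011 × 20 = 2569.
587 μM / 2569 = 0.228 μM.

0.228 μM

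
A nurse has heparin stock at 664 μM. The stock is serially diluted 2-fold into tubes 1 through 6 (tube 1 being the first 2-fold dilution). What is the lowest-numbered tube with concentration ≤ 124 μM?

Tube n has concentration 664 μM / 2ⁿ.
Need 2ⁿ ≥ 664 μM / 124 μM = 5.35, so n ≥ 2.42.
First such tube: n = 3.

tube 3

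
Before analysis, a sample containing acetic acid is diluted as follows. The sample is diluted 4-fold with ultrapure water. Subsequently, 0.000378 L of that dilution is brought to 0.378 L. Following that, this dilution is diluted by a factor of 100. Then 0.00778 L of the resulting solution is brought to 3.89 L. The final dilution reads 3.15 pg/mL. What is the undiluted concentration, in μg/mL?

Overall dilution factor = 4 × 1000 × 100 × 500 = 2.00 × 10⁸.
Original = 3.15 pg/mL × 2.00 × 10⁸ = 6.30 × 10⁸ pg/mL = 630 μg/mL.

630 μg/mL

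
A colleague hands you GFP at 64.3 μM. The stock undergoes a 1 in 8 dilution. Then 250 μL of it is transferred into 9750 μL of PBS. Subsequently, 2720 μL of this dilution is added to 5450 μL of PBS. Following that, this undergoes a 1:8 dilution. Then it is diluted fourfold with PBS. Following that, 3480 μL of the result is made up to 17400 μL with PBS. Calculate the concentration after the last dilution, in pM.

418 pM

Overall dilution factor = 8 × 40 × 3.004 × 8 × 4 × 5 = 1.54 × 10⁵.
64.3 μM / 1.54 × 10⁵ = 4.18 × 10⁻⁴ μM = 418 pM.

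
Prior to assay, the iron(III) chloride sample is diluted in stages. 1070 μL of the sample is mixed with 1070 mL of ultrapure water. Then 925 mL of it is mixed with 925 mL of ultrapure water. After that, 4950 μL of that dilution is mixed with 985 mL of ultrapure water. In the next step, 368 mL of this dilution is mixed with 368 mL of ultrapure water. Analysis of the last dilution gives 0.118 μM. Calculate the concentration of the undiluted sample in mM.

Overall dilution factor = 1001 × 2 × 200.0 × 2 = 8.01 × 10⁵.
Original = 0.118 μM × 8.01 × 10⁵ = 9.45 × 10⁴ μM = 94.5 mM.

94.5 mM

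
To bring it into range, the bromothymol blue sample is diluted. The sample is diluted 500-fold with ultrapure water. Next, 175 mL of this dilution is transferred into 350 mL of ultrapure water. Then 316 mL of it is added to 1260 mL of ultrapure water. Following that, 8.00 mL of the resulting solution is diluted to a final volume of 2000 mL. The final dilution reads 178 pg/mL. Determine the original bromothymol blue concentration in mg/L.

Overall dilution factor = 500 × 3 × 4.987 × 250 = 1.87 × 10⁶.
Original = 178 pg/mL × 1.87 × 10⁶ = 3.33 × 10⁸ pg/mL = 333 mg/L.

333 mg/L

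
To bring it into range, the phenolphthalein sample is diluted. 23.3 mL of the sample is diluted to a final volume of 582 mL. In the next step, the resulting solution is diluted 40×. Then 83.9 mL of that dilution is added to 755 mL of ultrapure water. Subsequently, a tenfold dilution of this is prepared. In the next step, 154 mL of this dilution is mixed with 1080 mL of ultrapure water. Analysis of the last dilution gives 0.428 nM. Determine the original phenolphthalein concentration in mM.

Overall dilution factor = 24.98 × 40 × 9.999 × 10 × 8.013 = 8.01 × 10⁵.
Original = 0.428 nM × 8.01 × 10⁵ = 3.43 × 10⁵ nM = 0.343 mM.

0.343 mM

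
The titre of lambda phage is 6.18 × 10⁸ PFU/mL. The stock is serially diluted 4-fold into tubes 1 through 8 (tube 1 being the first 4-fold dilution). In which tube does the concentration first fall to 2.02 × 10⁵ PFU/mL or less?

tube 6

Tube n has concentration 6.18 × 10⁸ PFU/mL / 4ⁿ.
Need 4ⁿ ≥ 6.18 × 10⁸ PFU/mL / 2.02 × 10⁵ PFU/mL = 3059, so n ≥ 5.79.
First such tube: n = 6.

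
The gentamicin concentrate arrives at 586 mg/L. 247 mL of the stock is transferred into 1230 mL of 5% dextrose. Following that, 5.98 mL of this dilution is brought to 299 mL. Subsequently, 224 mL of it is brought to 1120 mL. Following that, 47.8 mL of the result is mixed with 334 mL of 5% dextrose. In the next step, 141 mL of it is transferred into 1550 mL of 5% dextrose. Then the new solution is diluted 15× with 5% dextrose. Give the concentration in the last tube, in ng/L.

273 ng/L

Overall dilution factor = 5.980 × 50 × 5 × 7.987 × 11.99 × 15 = 2.15 × 10⁶.
586 mg/L / 2.15 × 10⁶ = 2.73 × 10⁻⁴ mg/L = 273 ng/L.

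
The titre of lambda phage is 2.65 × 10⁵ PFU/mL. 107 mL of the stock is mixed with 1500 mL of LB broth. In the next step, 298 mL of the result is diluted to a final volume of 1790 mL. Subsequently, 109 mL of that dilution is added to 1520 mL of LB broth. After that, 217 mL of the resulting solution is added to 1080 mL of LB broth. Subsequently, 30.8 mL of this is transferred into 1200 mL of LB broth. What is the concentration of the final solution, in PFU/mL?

Overall dilution factor = 15.02 × 6.007 × 14.94 × 5.977 × 39.96 = 3.22 × 10⁵.
2.65 × 10⁵ PFU/mL / 3.22 × 10⁵ = 0.823 PFU/mL.

0.823 PFU/mL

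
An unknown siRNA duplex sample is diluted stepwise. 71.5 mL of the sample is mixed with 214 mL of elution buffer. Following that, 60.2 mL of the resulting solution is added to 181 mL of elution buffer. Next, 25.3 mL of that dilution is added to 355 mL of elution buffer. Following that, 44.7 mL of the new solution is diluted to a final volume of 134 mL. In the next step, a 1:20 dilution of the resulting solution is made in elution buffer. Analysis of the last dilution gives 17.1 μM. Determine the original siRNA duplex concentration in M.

0.247 M

Overall dilution factor = 3.993 × 4.007 × 15.03 × 2.998 × 20 = 1.44 × 10⁴.
Original = 17.1 μM × 1.44 × 10⁴ = 2.47 × 10⁵ μM = 0.247 M.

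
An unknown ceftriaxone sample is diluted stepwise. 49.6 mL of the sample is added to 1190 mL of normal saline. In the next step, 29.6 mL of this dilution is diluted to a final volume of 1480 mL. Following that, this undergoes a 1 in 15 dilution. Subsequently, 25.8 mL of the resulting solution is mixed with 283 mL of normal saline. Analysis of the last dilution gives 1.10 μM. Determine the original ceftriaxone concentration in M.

0.247 M

Overall dilution factor = 24.99 × 50 × 15 × 11.97 = 2.24 × 10⁵.
Original = 1.10 μM × 2.24 × 10⁵ = 2.47 × 10⁵ μM = 0.247 M.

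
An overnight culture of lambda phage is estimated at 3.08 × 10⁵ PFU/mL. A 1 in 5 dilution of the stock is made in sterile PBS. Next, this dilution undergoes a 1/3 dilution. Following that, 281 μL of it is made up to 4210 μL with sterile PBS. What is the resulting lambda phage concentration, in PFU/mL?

Overall dilution factor = 5 × 3 × 14.98 = 225.
3.08 × 10⁵ PFU/mL / 225 = 1370 PFU/mL.

1370 PFU/mL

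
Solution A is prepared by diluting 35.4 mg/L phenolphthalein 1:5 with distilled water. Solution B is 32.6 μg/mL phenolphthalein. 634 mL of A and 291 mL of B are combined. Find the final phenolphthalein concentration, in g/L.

0.0151 g/L

C_A = 35.4 mg/L / 5 = 7.08 mg/L.
C_B = 32.6 μg/mL = 32.6 mg/L.
C_mix = (C_A·V_A + C_B·V_B)/(V_A + V_B) = (7.08×634 + 32.6×291) / 925.0 = 15.1 mg/L = 0.0151 g/L.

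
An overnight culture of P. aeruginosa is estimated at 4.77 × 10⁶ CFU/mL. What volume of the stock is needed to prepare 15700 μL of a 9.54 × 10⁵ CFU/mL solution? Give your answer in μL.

3140 μL

V₁ = C₂V₂/C₁ = 9.54 × 10⁵ × 15700 / 4.77 × 10⁶ = 3140 μL.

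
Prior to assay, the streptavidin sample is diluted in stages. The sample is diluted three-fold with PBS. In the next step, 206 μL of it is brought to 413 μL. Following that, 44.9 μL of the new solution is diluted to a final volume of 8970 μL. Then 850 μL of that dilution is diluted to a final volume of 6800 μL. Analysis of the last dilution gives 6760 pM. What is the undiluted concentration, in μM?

65.0 μM

Overall dilution factor = 3 × 2.005 × 199.8 × 8 = 9613.
Original = 6760 pM × 9613 = 6.50 × 10⁷ pM = 65.0 μM.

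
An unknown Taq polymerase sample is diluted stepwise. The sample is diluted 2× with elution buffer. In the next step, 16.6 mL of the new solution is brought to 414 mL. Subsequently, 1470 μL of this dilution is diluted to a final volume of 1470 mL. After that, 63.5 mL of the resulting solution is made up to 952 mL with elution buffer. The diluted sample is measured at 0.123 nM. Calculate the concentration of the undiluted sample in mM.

0.0920 mM

Overall dilution factor = 2 × 24.94 × 1000 × 14.99 = 7.48 × 10⁵.
Original = 0.123 nM × 7.48 × 10⁵ = 9.20 × 10⁴ nM = 0.0920 mM.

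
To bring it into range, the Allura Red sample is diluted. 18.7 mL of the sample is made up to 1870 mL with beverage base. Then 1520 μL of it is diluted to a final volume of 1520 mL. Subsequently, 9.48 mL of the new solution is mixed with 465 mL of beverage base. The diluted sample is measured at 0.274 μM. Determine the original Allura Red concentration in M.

1.37 M

Overall dilution factor = 100 × 1000 × 50.05 = 5.01 × 10⁶.
Original = 0.274 μM × 5.01 × 10⁶ = 1.37 × 10⁶ μM = 1.37 M.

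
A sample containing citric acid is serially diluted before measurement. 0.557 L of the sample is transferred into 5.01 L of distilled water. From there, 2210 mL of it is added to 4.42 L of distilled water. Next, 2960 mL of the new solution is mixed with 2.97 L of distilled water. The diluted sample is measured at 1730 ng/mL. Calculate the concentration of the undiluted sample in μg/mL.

104 μg/mL

Overall dilution factor = 9.995 × 3 × 2.003 = 60.1.
Original = 1730 ng/mL × 60.1 = 1.04 × 10⁵ ng/mL = 104 μg/mL.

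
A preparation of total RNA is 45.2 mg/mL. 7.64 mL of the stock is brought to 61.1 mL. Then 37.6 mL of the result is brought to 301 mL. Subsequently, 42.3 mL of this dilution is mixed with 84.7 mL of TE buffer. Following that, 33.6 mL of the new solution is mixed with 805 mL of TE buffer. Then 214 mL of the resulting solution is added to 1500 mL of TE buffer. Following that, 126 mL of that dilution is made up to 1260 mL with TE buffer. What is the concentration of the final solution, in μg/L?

118 μg/L

Overall dilution factor = 7.997 × 8.005 × 3.002 × 24.96 × 8.009 × 10 = 3.84 × 10⁵.
45.2 mg/mL / 3.84 × 10⁵ = 1.18 × 10⁻⁴ mg/mL = 118 μg/L.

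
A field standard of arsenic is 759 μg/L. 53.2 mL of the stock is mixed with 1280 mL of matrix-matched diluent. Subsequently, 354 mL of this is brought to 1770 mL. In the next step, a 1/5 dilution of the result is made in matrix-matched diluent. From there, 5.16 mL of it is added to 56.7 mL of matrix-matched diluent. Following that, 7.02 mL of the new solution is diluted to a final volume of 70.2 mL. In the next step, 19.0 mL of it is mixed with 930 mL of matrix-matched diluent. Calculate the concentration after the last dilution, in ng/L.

0.202 ng/L

Overall dilution factor = 25.06 × 5 × 5 × 11.99 × 10 × 49.95 = 3.75 × 10⁶.
759 μg/L / 3.75 × 10⁶ = 2.02 × 10⁻⁴ μg/L = 0.202 ng/L.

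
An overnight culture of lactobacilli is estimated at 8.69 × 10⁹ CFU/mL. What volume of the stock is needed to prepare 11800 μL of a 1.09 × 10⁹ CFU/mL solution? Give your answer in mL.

1.48 mL

V₁ = C₂V₂/C₁ = 1.09 × 10⁹ × 11800 / 8.69 × 10⁹ = 1480 μL = 1.48 mL.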